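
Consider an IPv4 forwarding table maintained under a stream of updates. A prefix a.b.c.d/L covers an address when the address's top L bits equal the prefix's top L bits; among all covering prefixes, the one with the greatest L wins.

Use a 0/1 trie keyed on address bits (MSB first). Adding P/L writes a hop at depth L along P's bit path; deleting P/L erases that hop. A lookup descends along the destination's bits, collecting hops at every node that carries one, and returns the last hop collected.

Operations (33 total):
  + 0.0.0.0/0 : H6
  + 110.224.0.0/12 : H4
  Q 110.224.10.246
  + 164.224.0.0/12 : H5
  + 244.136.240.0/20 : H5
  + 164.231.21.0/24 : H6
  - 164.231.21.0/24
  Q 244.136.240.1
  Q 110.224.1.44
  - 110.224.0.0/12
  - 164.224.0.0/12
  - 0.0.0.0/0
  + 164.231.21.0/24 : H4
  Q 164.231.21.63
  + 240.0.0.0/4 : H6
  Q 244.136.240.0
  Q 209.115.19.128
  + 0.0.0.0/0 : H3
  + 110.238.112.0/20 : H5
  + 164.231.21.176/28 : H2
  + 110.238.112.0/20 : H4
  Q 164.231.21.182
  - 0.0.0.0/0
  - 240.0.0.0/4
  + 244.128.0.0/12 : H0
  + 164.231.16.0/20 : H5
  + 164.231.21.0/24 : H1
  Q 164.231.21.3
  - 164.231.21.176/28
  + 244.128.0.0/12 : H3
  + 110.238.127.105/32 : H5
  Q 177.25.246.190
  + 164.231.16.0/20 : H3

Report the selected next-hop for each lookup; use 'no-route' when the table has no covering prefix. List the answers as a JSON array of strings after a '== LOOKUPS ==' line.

Apply in order:
  + 0.0.0.0/0 (H6) depth=0
  + 110.224.0.0/12 (H4) depth=12
  lookup 110.224.10.246: bits 011011101110 walk d0:H6→d1:-→d2:-→d3:-→d4:-→d5:-→d6:-→d7:-→d8:-→d9:-→d10:-→d11:-→d12:H4 -> H4
  + 164.224.0.0/12 (H5) depth=12
  + 244.136.240.0/20 (H5) depth=20
  + 164.231.21.0/24 (H6) depth=24
  del 164.231.21.0/24 (clear depth 24)
  lookup 244.136.240.1: bits 11110100100010001111 walk d0:H6→d1:-→d2:-→d3:-→d4:-→d5:-→d6:-→d7:-→d8:-→d9:-→d10:-→d11:-→d12:-→d13:-→d14:-→d15:-→d16:-→d17:-→d18:-→d19:-→d20:H5 -> H5
  lookup 110.224.1.44: bits 011011101110 walk d0:H6→d1:-→d2:-→d3:-→d4:-→d5:-→d6:-→d7:-→d8:-→d9:-→d10:-→d11:-→d12:H4 -> H4
  del 110.224.0.0/12 (clear depth 12)
  del 164.224.0.0/12 (clear depth 12)
  del 0.0.0.0/0 (clear depth 0)
  + 164.231.21.0/24 (H4) depth=24
  lookup 164.231.21.63: bits 101001001110011100010101 walk d0:-→d1:-→d2:-→d3:-→d4:-→d5:-→d6:-→d7:-→d8:-→d9:-→d10:-→d11:-→d12:-→d13:-→d14:-→d15:-→d16:-→d17:-→d18:-→d19:-→d20:-→d21:-→d22:-→d23:-→d24:H4 -> H4
  + 240.0.0.0/4 (H6) depth=4
  lookup 244.136.240.0: bits 11110100100010001111 walk d0:-→d1:-→d2:-→d3:-→d4:H6→d5:-→d6:-→d7:-→d8:-→d9:-→d10:-→d11:-→d12:-→d13:-→d14:-→d15:-→d16:-→d17:-→d18:-→d19:-→d20:H5 -> H5
  lookup 209.115.19.128: bits 11 walk d0:-→d1:-→d2:- -> no-route
  + 0.0.0.0/0 (H3) depth=0
  + 110.238.112.0/20 (H5) depth=20
  + 164.231.21.176/28 (H2) depth=28
  + 110.238.112.0/20 (H4) depth=20
  lookup 164.231.21.182: bits 1010010011100111000101011011 walk d0:H3→d1:-→d2:-→d3:-→d4:-→d5:-→d6:-→d7:-→d8:-→d9:-→d10:-→d11:-→d12:-→d13:-→d14:-→d15:-→d16:-→d17:-→d18:-→d19:-→d20:-→d21:-→d22:-→d23:-→d24:H4→d25:-→d26:-→d27:-→d28:H2 -> H2
  del 0.0.0.0/0 (clear depth 0)
  del 240.0.0.0/4 (clear depth 4)
  + 244.128.0.0/12 (H0) depth=12
  + 164.231.16.0/20 (H5) depth=20
  + 164.231.21.0/24 (H1) depth=24
  lookup 164.231.21.3: bits 101001001110011100010101 walk d0:-→d1:-→d2:-→d3:-→d4:-→d5:-→d6:-→d7:-→d8:-→d9:-→d10:-→d11:-→d12:-→d13:-→d14:-→d15:-→d16:-→d17:-→d18:-→d19:-→d20:H5→d21:-→d22:-→d23:-→d24:H1 -> H1
  del 164.231.21.176/28 (clear depth 28)
  + 244.128.0.0/12 (H3) depth=12
  + 110.238.127.105/32 (H5) depth=32
  lookup 177.25.246.190: bits 101 walk d0:-→d1:-→d2:-→d3:- -> no-route
  + 164.231.16.0/20 (H3) depth=20

== LOOKUPS ==
["H4","H5","H4","H4","H5","no-route","H2","H1","no-route"]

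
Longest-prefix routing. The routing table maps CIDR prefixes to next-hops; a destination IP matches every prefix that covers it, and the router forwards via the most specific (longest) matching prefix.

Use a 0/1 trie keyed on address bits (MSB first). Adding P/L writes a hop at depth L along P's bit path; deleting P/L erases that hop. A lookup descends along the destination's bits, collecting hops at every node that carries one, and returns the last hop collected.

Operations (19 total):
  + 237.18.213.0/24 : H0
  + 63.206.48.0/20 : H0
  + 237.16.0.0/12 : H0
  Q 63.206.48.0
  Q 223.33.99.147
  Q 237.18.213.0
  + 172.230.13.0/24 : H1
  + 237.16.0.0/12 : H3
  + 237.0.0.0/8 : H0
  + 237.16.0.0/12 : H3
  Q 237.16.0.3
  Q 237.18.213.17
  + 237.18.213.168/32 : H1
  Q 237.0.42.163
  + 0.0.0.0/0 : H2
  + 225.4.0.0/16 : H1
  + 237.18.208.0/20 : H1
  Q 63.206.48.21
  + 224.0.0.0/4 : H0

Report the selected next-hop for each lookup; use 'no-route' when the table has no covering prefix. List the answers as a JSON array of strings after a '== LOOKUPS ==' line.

Trace:
  add 237.18.213.0/24 -> H0 at depth 24
  add 63.206.48.0/20 -> H0 at depth 20
  add 237.16.0.0/12 -> H0 at depth 12
  lookup 63.206.48.0: bits 00111111110011100011 walk d0:-→d1:-→d2:-→d3:-→d4:-→d5:-→d6:-→d7:-→d8:-→d9:-→d10:-→d11:-→d12:-→d13:-→d14:-→d15:-→d16:-→d17:-→d18:-→d19:-→d20:H0 -> H0
  lookup 223.33.99.147: bits 11 walk d0:-→d1:-→d2:- -> no-route
  lookup 237.18.213.0: bits 111011010001001011010101 walk d0:-→d1:-→d2:-→d3:-→d4:-→d5:-→d6:-→d7:-→d8:-→d9:-→d10:-→d11:-→d12:H0→d13:-→d14:-→d15:-→d16:-→d17:-→d18:-→d19:-→d20:-→d21:-→d22:-→d23:-→d24:H0 -> H0
  add 172.230.13.0/24 -> H1 at depth 24
  add 237.16.0.0/12 -> H3 at depth 12
  add 237.0.0.0/8 -> H0 at depth 8
  add 237.16.0.0/12 -> H3 at depth 12
  lookup 237.16.0.3: bits 11101101000100 walk d0:-→d1:-→d2:-→d3:-→d4:-→d5:-→d6:-→d7:-→d8:H0→d9:-→d10:-→d11:-→d12:H3→d13:-→d14:- -> H3
  lookup 237.18.213.17: bits 111011010001001011010101 walk d0:-→d1:-→d2:-→d3:-→d4:-→d5:-→d6:-→d7:-→d8:H0→d9:-→d10:-→d11:-→d12:H3→d13:-→d14:-→d15:-→d16:-→d17:-→d18:-→d19:-→d20:-→d21:-→d22:-→d23:-→d24:H0 -> H0
  add 237.18.213.168/32 -> H1 at depth 32
  lookup 237.0.42.163: bits 11101101000 walk d0:-→d1:-→d2:-→d3:-→d4:-→d5:-→d6:-→d7:-→d8:H0→d9:-→d10:-→d11:- -> H0
  add 0.0.0.0/0 -> H2 at depth 0
  add 225.4.0.0/16 -> H1 at depth 16
  add 237.18.208.0/20 -> H1 at depth 20
  lookup 63.206.48.21: bits 00111111110011100011 walk d0:H2→d1:-→d2:-→d3:-→d4:-→d5:-→d6:-→d7:-→d8:-→d9:-→d10:-→d11:-→d12:-→d13:-→d14:-→d15:-→d16:-→d17:-→d18:-→d19:-→d20:H0 -> H0
  add 224.0.0.0/4 -> H0 at depth 4

== LOOKUPS ==
["H0","no-route","H0","H3","H0","H0","H0"]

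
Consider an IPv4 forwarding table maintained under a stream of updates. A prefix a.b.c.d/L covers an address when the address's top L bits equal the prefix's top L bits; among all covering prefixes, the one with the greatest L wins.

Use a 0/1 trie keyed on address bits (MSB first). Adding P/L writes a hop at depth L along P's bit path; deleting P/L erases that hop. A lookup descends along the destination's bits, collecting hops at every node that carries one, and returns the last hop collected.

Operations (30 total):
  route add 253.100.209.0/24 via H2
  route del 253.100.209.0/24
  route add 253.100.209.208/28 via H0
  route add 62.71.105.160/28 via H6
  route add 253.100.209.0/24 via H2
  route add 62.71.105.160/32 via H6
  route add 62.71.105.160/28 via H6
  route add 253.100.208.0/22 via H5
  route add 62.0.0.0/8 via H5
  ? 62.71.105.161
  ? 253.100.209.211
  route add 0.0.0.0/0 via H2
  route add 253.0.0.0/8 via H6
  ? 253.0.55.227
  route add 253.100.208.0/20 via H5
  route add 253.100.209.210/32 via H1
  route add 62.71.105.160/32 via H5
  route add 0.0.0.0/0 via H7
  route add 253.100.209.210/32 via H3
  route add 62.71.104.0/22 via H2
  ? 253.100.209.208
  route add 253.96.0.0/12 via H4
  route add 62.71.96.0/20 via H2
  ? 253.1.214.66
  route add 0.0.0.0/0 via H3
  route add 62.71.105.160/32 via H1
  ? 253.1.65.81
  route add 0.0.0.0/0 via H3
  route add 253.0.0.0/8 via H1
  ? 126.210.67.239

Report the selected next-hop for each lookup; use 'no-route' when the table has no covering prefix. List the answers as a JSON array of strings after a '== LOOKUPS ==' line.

Apply in order:
  + 253.100.209.0/24 (H2) depth=24
  - 253.100.209.0/24 clear@24
  + 253.100.209.208/28 (H0) depth=28
  + 62.71.105.160/28 (H6) depth=28
  + 253.100.209.0/24 (H2) depth=24
  + 62.71.105.160/32 (H6) depth=32
  + 62.71.105.160/28 (H6) depth=28
  + 253.100.208.0/22 (H5) depth=22
  + 62.0.0.0/8 (H5) depth=8
  ? 62.71.105.161  path d0:-→d1:-→d2:-→d3:-→d4:-→d5:-→d6:-→d7:-→d8:H5→d9:-→d10:-→d11:-→d12:-→d13:-→d14:-→d15:-→d16:-→d17:-→d18:-→d19:-→d20:-→d21:-→d22:-→d23:-→d24:-→d25:-→d26:-→d27:-→d28:H6→d29:-→d30:-→d31:-  best=H6
  ? 253.100.209.211  path d0:-→d1:-→d2:-→d3:-→d4:-→d5:-→d6:-→d7:-→d8:-→d9:-→d10:-→d11:-→d12:-→d13:-→d14:-→d15:-→d16:-→d17:-→d18:-→d19:-→d20:-→d21:-→d22:H5→d23:-→d24:H2→d25:-→d26:-→d27:-→d28:H0  best=H0
  + 0.0.0.0/0 (H2) depth=0
  + 253.0.0.0/8 (H6) depth=8
  ? 253.0.55.227  path d0:H2→d1:-→d2:-→d3:-→d4:-→d5:-→d6:-→d7:-→d8:H6→d9:-  best=H6
  + 253.100.208.0/20 (H5) depth=20
  + 253.100.209.210/32 (H1) depth=32
  + 62.71.105.160/32 (H5) depth=32
  + 0.0.0.0/0 (H7) depth=0
  + 253.100.209.210/32 (H3) depth=32
  + 62.71.104.0/22 (H2) depth=22
  ? 253.100.209.208  path d0:H7→d1:-→d2:-→d3:-→d4:-→d5:-→d6:-→d7:-→d8:H6→d9:-→d10:-→d11:-→d12:-→d13:-→d14:-→d15:-→d16:-→d17:-→d18:-→d19:-→d20:H5→d21:-→d22:H5→d23:-→d24:H2→d25:-→d26:-→d27:-→d28:H0→d29:-→d30:-  best=H0
  + 253.96.0.0/12 (H4) depth=12
  + 62.71.96.0/20 (H2) depth=20
  ? 253.1.214.66  path d0:H7→d1:-→d2:-→d3:-→d4:-→d5:-→d6:-→d7:-→d8:H6→d9:-  best=H6
  + 0.0.0.0/0 (H3) depth=0
  + 62.71.105.160/32 (H1) depth=32
  ? 253.1.65.81  path d0:H3→d1:-→d2:-→d3:-→d4:-→d5:-→d6:-→d7:-→d8:H6→d9:-  best=H6
  + 0.0.0.0/0 (H3) depth=0
  + 253.0.0.0/8 (H1) depth=8
  ? 126.210.67.239  path d0:H3→d1:-  best=H3

== LOOKUPS ==
["H6","H0","H6","H0","H6","H6","H3"]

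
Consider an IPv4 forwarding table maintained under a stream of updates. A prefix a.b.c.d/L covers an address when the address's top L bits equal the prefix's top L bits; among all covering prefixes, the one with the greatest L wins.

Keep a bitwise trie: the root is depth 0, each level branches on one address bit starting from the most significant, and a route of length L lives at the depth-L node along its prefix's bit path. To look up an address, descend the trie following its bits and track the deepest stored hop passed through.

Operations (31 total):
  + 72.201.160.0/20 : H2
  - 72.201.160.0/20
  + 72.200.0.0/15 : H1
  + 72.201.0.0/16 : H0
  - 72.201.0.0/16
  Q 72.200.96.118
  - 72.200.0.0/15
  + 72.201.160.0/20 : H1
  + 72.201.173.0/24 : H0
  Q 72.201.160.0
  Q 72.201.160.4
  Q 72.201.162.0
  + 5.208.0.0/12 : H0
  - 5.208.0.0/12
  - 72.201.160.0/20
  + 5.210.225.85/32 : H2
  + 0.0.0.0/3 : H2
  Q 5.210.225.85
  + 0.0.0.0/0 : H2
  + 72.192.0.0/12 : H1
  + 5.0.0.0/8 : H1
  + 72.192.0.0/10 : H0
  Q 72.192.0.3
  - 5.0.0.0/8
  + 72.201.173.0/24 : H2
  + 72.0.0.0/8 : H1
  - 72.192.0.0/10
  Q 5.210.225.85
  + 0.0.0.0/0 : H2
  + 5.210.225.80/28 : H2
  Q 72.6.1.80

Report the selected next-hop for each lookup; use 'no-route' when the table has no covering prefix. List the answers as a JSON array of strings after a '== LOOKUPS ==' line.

Apply in order:
  add 72.201.160.0/20 -> H2 at depth 20
  - 72.201.160.0/20 clear@20
  add 72.200.0.0/15 -> H1 at depth 15
  add 72.201.0.0/16 -> H0 at depth 16
  - 72.201.0.0/16 clear@16
  Q 72.200.96.118: descend 010010001100100 ; hops seen [H1] ; pick H1
  - 72.200.0.0/15 clear@15
  add 72.201.160.0/20 -> H1 at depth 20
  add 72.201.173.0/24 -> H0 at depth 24
  Q 72.201.160.0: descend 01001000110010011010 ; hops seen [H1] ; pick H1
  Q 72.201.160.4: descend 01001000110010011010 ; hops seen [H1] ; pick H1
  Q 72.201.162.0: descend 01001000110010011010 ; hops seen [H1] ; pick H1
  add 5.208.0.0/12 -> H0 at depth 12
  - 5.208.0.0/12 clear@12
  - 72.201.160.0/20 clear@20
  add 5.210.225.85/32 -> H2 at depth 32
  add 0.0.0.0/3 -> H2 at depth 3
  Q 5.210.225.85: descend 00000101110100101110000101010101 ; hops seen [H2,H2] ; pick H2
  add 0.0.0.0/0 -> H2 at depth 0
  add 72.192.0.0/12 -> H1 at depth 12
  add 5.0.0.0/8 -> H1 at depth 8
  add 72.192.0.0/10 -> H0 at depth 10
  Q 72.192.0.3: descend 010010001100 ; hops seen [H2,H0,H1] ; pick H1
  - 5.0.0.0/8 clear@8
  add 72.201.173.0/24 -> H2 at depth 24
  add 72.0.0.0/8 -> H1 at depth 8
  - 72.192.0.0/10 clear@10
  Q 5.210.225.85: descend 00000101110100101110000101010101 ; hops seen [H2,H2,H2] ; pick H2
  add 0.0.0.0/0 -> H2 at depth 0
  add 5.210.225.80/28 -> H2 at depth 28
  Q 72.6.1.80: descend 01001000 ; hops seen [H2,H1] ; pick H1

== LOOKUPS ==
["H1","H1","H1","H1","H2","H1","H2","H1"]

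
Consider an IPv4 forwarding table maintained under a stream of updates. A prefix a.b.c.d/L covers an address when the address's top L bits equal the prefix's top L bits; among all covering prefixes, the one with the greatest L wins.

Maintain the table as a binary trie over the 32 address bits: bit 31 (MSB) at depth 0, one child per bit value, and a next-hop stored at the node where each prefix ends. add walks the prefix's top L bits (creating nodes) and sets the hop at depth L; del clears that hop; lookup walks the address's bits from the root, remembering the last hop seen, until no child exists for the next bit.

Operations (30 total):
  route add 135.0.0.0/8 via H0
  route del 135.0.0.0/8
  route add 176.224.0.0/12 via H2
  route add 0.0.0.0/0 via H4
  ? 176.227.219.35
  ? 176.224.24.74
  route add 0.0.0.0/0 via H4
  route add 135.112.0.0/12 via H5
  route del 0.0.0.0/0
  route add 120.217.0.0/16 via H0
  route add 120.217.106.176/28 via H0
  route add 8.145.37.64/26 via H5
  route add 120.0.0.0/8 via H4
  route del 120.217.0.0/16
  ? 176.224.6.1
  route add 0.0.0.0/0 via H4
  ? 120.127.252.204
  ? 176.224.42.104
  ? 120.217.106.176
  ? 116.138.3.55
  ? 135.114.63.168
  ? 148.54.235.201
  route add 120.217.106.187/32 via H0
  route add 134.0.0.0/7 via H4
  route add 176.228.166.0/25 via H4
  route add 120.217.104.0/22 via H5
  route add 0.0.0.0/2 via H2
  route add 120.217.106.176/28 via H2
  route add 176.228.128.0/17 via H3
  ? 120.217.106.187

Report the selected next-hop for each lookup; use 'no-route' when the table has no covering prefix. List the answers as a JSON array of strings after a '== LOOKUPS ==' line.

Apply in order:
  add 135.0.0.0/8 -> H0 at depth 8
  del 135.0.0.0/8 (clear depth 8)
  add 176.224.0.0/12 -> H2 at depth 12
  add 0.0.0.0/0 -> H4 at depth 0
  lookup 176.227.219.35: bits 101100001110 walk d0:H4→d1:-→d2:-→d3:-→d4:-→d5:-→d6:-→d7:-→d8:-→d9:-→d10:-→d11:-→d12:H2 -> H2
  lookup 176.224.24.74: bits 101100001110 walk d0:H4→d1:-→d2:-→d3:-→d4:-→d5:-→d6:-→d7:-→d8:-→d9:-→d10:-→d11:-→d12:H2 -> H2
  add 0.0.0.0/0 -> H4 at depth 0
  add 135.112.0.0/12 -> H5 at depth 12
  del 0.0.0.0/0 (clear depth 0)
  add 120.217.0.0/16 -> H0 at depth 16
  add 120.217.106.176/28 -> H0 at depth 28
  add 8.145.37.64/26 -> H5 at depth 26
  add 120.0.0.0/8 -> H4 at depth 8
  del 120.217.0.0/16 (clear depth 16)
  lookup 176.224.6.1: bits 101100001110 walk d0:-→d1:-→d2:-→d3:-→d4:-→d5:-→d6:-→d7:-→d8:-→d9:-→d10:-→d11:-→d12:H2 -> H2
  add 0.0.0.0/0 -> H4 at depth 0
  lookup 120.127.252.204: bits 01111000 walk d0:H4→d1:-→d2:-→d3:-→d4:-→d5:-→d6:-→d7:-→d8:H4 -> H4
  lookup 176.224.42.104: bits 101100001110 walk d0:H4→d1:-→d2:-→d3:-→d4:-→d5:-→d6:-→d7:-→d8:-→d9:-→d10:-→d11:-→d12:H2 -> H2
  lookup 120.217.106.176: bits 0111100011011001011010101011 walk d0:H4→d1:-→d2:-→d3:-→d4:-→d5:-→d6:-→d7:-→d8:H4→d9:-→d10:-→d11:-→d12:-→d13:-→d14:-→d15:-→d16:-→d17:-→d18:-→d19:-→d20:-→d21:-→d22:-→d23:-→d24:-→d25:-→d26:-→d27:-→d28:H0 -> H0
  lookup 116.138.3.55: bits 0111 walk d0:H4→d1:-→d2:-→d3:-→d4:- -> H4
  lookup 135.114.63.168: bits 100001110111 walk d0:H4→d1:-→d2:-→d3:-→d4:-→d5:-→d6:-→d7:-→d8:-→d9:-→d10:-→d11:-→d12:H5 -> H5
  lookup 148.54.235.201: bits 100 walk d0:H4→d1:-→d2:-→d3:- -> H4
  add 120.217.106.187/32 -> H0 at depth 32
  add 134.0.0.0/7 -> H4 at depth 7
  add 176.228.166.0/25 -> H4 at depth 25
  add 120.217.104.0/22 -> H5 at depth 22
  add 0.0.0.0/2 -> H2 at depth 2
  add 120.217.106.176/28 -> H2 at depth 28
  add 176.228.128.0/17 -> H3 at depth 17
  lookup 120.217.106.187: bits 01111000110110010110101010111011 walk d0:H4→d1:-→d2:-→d3:-→d4:-→d5:-→d6:-→d7:-→d8:H4→d9:-→d10:-→d11:-→d12:-→d13:-→d14:-→d15:-→d16:-→d17:-→d18:-→d19:-→d20:-→d21:-→d22:H5→d23:-→d24:-→d25:-→d26:-→d27:-→d28:H2→d29:-→d30:-→d31:-→d32:H0 -> H0

== LOOKUPS ==
["H2","H2","H2","H4","H2","H0","H4","H5","H4","H0"]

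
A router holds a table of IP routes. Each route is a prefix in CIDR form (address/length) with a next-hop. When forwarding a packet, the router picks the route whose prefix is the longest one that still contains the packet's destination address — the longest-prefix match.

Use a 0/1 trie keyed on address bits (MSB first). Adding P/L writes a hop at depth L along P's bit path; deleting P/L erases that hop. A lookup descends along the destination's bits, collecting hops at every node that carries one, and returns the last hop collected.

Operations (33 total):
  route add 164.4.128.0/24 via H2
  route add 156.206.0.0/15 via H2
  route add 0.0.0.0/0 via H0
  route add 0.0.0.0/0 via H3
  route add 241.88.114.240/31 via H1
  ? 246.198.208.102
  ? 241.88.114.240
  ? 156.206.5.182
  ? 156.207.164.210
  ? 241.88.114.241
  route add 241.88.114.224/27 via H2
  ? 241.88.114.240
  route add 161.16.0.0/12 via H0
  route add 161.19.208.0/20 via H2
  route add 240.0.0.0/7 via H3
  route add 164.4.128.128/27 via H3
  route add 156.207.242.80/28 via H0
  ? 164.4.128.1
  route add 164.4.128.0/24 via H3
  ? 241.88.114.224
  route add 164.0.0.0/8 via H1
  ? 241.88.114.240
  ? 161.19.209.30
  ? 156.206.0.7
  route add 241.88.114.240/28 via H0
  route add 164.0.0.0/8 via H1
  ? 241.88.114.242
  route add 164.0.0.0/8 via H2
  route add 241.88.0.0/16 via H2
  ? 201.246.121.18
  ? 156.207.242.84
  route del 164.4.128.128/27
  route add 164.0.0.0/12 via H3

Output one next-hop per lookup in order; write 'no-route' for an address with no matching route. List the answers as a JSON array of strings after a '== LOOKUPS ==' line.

Trace:
  add 164.4.128.0/24 -> H2 at depth 24
  add 156.206.0.0/15 -> H2 at depth 15
  add 0.0.0.0/0 -> H0 at depth 0
  add 0.0.0.0/0 -> H3 at depth 0
  add 241.88.114.240/31 -> H1 at depth 31
  lookup 246.198.208.102: bits 11110 walk d0:H3→d1:-→d2:-→d3:-→d4:-→d5:- -> H3
  lookup 241.88.114.240: bits 1111000101011000011100101111000 walk d0:H3→d1:-→d2:-→d3:-→d4:-→d5:-→d6:-→d7:-→d8:-→d9:-→d10:-→d11:-→d12:-→d13:-→d14:-→d15:-→d16:-→d17:-→d18:-→d19:-→d20:-→d21:-→d22:-→d23:-→d24:-→d25:-→d26:-→d27:-→d28:-→d29:-→d30:-→d31:H1 -> H1
  lookup 156.206.5.182: bits 100111001100111 walk d0:H3→d1:-→d2:-→d3:-→d4:-→d5:-→d6:-→d7:-→d8:-→d9:-→d10:-→d11:-→d12:-→d13:-→d14:-→d15:H2 -> H2
  lookup 156.207.164.210: bits 100111001100111 walk d0:H3→d1:-→d2:-→d3:-→d4:-→d5:-→d6:-→d7:-→d8:-→d9:-→d10:-→d11:-→d12:-→d13:-→d14:-→d15:H2 -> H2
  lookup 241.88.114.241: bits 1111000101011000011100101111000 walk d0:H3→d1:-→d2:-→d3:-→d4:-→d5:-→d6:-→d7:-→d8:-→d9:-→d10:-→d11:-→d12:-→d13:-→d14:-→d15:-→d16:-→d17:-→d18:-→d19:-→d20:-→d21:-→d22:-→d23:-→d24:-→d25:-→d26:-→d27:-→d28:-→d29:-→d30:-→d31:H1 -> H1
  add 241.88.114.224/27 -> H2 at depth 27
  lookup 241.88.114.240: bits 1111000101011000011100101111000 walk d0:H3→d1:-→d2:-→d3:-→d4:-→d5:-→d6:-→d7:-→d8:-→d9:-→d10:-→d11:-→d12:-→d13:-→d14:-→d15:-→d16:-→d17:-→d18:-→d19:-→d20:-→d21:-→d22:-→d23:-→d24:-→d25:-→d26:-→d27:H2→d28:-→d29:-→d30:-→d31:H1 -> H1
  add 161.16.0.0/12 -> H0 at depth 12
  add 161.19.208.0/20 -> H2 at depth 20
  add 240.0.0.0/7 -> H3 at depth 7
  add 164.4.128.128/27 -> H3 at depth 27
  add 156.207.242.80/28 -> H0 at depth 28
  lookup 164.4.128.1: bits 101001000000010010000000 walk d0:H3→d1:-→d2:-→d3:-→d4:-→d5:-→d6:-→d7:-→d8:-→d9:-→d10:-→d11:-→d12:-→d13:-→d14:-→d15:-→d16:-→d17:-→d18:-→d19:-→d20:-→d21:-→d22:-→d23:-→d24:H2 -> H2
  add 164.4.128.0/24 -> H3 at depth 24
  lookup 241.88.114.224: bits 111100010101100001110010111 walk d0:H3→d1:-→d2:-→d3:-→d4:-→d5:-→d6:-→d7:H3→d8:-→d9:-→d10:-→d11:-→d12:-→d13:-→d14:-→d15:-→d16:-→d17:-→d18:-→d19:-→d20:-→d21:-→d22:-→d23:-→d24:-→d25:-→d26:-→d27:H2 -> H2
  add 164.0.0.0/8 -> H1 at depth 8
  lookup 241.88.114.240: bits 1111000101011000011100101111000 walk d0:H3→d1:-→d2:-→d3:-→d4:-→d5:-→d6:-→d7:H3→d8:-→d9:-→d10:-→d11:-→d12:-→d13:-→d14:-→d15:-→d16:-→d17:-→d18:-→d19:-→d20:-→d21:-→d22:-→d23:-→d24:-→d25:-→d26:-→d27:H2→d28:-→d29:-→d30:-→d31:H1 -> H1
  lookup 161.19.209.30: bits 10100001000100111101 walk d0:H3→d1:-→d2:-→d3:-→d4:-→d5:-→d6:-→d7:-→d8:-→d9:-→d10:-→d11:-→d12:H0→d13:-→d14:-→d15:-→d16:-→d17:-→d18:-→d19:-→d20:H2 -> H2
  lookup 156.206.0.7: bits 100111001100111 walk d0:H3→d1:-→d2:-→d3:-→d4:-→d5:-→d6:-→d7:-→d8:-→d9:-→d10:-→d11:-→d12:-→d13:-→d14:-→d15:H2 -> H2
  add 241.88.114.240/28 -> H0 at depth 28
  add 164.0.0.0/8 -> H1 at depth 8
  lookup 241.88.114.242: bits 111100010101100001110010111100 walk d0:H3→d1:-→d2:-→d3:-→d4:-→d5:-→d6:-→d7:H3→d8:-→d9:-→d10:-→d11:-→d12:-→d13:-→d14:-→d15:-→d16:-→d17:-→d18:-→d19:-→d20:-→d21:-→d22:-→d23:-→d24:-→d25:-→d26:-→d27:H2→d28:H0→d29:-→d30:- -> H0
  add 164.0.0.0/8 -> H2 at depth 8
  add 241.88.0.0/16 -> H2 at depth 16
  lookup 201.246.121.18: bits 11 walk d0:H3→d1:-→d2:- -> H3
  lookup 156.207.242.84: bits 1001110011001111111100100101 walk d0:H3→d1:-→d2:-→d3:-→d4:-→d5:-→d6:-→d7:-→d8:-→d9:-→d10:-→d11:-→d12:-→d13:-→d14:-→d15:H2→d16:-→d17:-→d18:-→d19:-→d20:-→d21:-→d22:-→d23:-→d24:-→d25:-→d26:-→d27:-→d28:H0 -> H0
  - 164.4.128.128/27 clear@27
  add 164.0.0.0/12 -> H3 at depth 12

== LOOKUPS ==
["H3","H1","H2","H2","H1","H1","H2","H2","H1","H2","H2","H0","H3","H0"]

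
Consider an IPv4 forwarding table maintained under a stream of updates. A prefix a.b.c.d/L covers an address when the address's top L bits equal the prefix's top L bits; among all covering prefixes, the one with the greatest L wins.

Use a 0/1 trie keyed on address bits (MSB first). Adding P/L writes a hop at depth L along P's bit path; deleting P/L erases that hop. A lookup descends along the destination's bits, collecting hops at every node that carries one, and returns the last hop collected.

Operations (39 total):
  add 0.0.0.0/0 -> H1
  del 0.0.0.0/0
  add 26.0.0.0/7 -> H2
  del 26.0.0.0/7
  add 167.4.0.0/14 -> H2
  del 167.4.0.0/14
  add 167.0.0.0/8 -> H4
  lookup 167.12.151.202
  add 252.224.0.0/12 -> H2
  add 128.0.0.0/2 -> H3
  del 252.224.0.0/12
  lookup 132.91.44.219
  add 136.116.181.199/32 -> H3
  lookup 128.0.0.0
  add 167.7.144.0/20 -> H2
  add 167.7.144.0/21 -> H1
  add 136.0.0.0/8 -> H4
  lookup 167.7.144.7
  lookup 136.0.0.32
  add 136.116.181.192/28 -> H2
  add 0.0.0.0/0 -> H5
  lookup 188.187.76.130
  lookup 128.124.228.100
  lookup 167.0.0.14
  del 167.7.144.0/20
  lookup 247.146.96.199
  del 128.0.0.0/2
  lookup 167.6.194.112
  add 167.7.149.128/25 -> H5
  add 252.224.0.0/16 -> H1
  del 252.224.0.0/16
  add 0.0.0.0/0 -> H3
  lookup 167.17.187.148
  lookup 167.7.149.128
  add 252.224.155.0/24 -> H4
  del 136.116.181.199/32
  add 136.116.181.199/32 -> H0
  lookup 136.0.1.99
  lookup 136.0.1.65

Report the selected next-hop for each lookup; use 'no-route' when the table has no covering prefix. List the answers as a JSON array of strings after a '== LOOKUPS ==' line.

Process each operation:
  add 0.0.0.0/0 -> H1 at depth 0
  - 0.0.0.0/0 clear@0
  add 26.0.0.0/7 -> H2 at depth 7
  - 26.0.0.0/7 clear@7
  add 167.4.0.0/14 -> H2 at depth 14
  - 167.4.0.0/14 clear@14
  add 167.0.0.0/8 -> H4 at depth 8
  lookup 167.12.151.202: bits 101001110000 walk d0:-→d1:-→d2:-→d3:-→d4:-→d5:-→d6:-→d7:-→d8:H4→d9:-→d10:-→d11:-→d12:- -> H4
  add 252.224.0.0/12 -> H2 at depth 12
  add 128.0.0.0/2 -> H3 at depth 2
  - 252.224.0.0/12 clear@12
  lookup 132.91.44.219: bits 10 walk d0:-→d1:-→d2:H3 -> H3
  add 136.116.181.199/32 -> H3 at depth 32
  lookup 128.0.0.0: bits 1000 walk d0:-→d1:-→d2:H3→d3:-→d4:- -> H3
  add 167.7.144.0/20 -> H2 at depth 20
  add 167.7.144.0/21 -> H1 at depth 21
  add 136.0.0.0/8 -> H4 at depth 8
  lookup 167.7.144.7: bits 101001110000011110010 walk d0:-→d1:-→d2:H3→d3:-→d4:-→d5:-→d6:-→d7:-→d8:H4→d9:-→d10:-→d11:-→d12:-→d13:-→d14:-→d15:-→d16:-→d17:-→d18:-→d19:-→d20:H2→d21:H1 -> H1
  lookup 136.0.0.32: bits 100010000 walk d0:-→d1:-→d2:H3→d3:-→d4:-→d5:-→d6:-→d7:-→d8:H4→d9:- -> H4
  add 136.116.181.192/28 -> H2 at depth 28
  add 0.0.0.0/0 -> H5 at depth 0
  lookup 188.187.76.130: bits 101 walk d0:H5→d1:-→d2:H3→d3:- -> H3
  lookup 128.124.228.100: bits 1000 walk d0:H5→d1:-→d2:H3→d3:-→d4:- -> H3
  lookup 167.0.0.14: bits 1010011100000 walk d0:H5→d1:-→d2:H3→d3:-→d4:-→d5:-→d6:-→d7:-→d8:H4→d9:-→d10:-→d11:-→d12:-→d13:- -> H4
  - 167.7.144.0/20 clear@20
  lookup 247.146.96.199: bits 1111 walk d0:H5→d1:-→d2:-→d3:-→d4:- -> H5
  - 128.0.0.0/2 clear@2
  lookup 167.6.194.112: bits 101001110000011 walk d0:H5→d1:-→d2:-→d3:-→d4:-→d5:-→d6:-→d7:-→d8:H4→d9:-→d10:-→d11:-→d12:-→d13:-→d14:-→d15:- -> H4
  add 167.7.149.128/25 -> H5 at depth 25
  add 252.224.0.0/16 -> H1 at depth 16
  - 252.224.0.0/16 clear@16
  add 0.0.0.0/0 -> H3 at depth 0
  lookup 167.17.187.148: bits 10100111000 walk d0:H3→d1:-→d2:-→d3:-→d4:-→d5:-→d6:-→d7:-→d8:H4→d9:-→d10:-→d11:- -> H4
  lookup 167.7.149.128: bits 1010011100000111100101011 walk d0:H3→d1:-→d2:-→d3:-→d4:-→d5:-→d6:-→d7:-→d8:H4→d9:-→d10:-→d11:-→d12:-→d13:-→d14:-→d15:-→d16:-→d17:-→d18:-→d19:-→d20:-→d21:H1→d22:-→d23:-→d24:-→d25:H5 -> H5
  add 252.224.155.0/24 -> H4 at depth 24
  - 136.116.181.199/32 clear@32
  add 136.116.181.199/32 -> H0 at depth 32
  lookup 136.0.1.99: bits 100010000 walk d0:H3→d1:-→d2:-→d3:-→d4:-→d5:-→d6:-→d7:-→d8:H4→d9:- -> H4
  lookup 136.0.1.65: bits 100010000 walk d0:H3→d1:-→d2:-→d3:-→d4:-→d5:-→d6:-→d7:-→d8:H4→d9:- -> H4

== LOOKUPS ==
["H4","H3","H3","H1","H4","H3","H3","H4","H5","H4","H4","H5","H4","H4"]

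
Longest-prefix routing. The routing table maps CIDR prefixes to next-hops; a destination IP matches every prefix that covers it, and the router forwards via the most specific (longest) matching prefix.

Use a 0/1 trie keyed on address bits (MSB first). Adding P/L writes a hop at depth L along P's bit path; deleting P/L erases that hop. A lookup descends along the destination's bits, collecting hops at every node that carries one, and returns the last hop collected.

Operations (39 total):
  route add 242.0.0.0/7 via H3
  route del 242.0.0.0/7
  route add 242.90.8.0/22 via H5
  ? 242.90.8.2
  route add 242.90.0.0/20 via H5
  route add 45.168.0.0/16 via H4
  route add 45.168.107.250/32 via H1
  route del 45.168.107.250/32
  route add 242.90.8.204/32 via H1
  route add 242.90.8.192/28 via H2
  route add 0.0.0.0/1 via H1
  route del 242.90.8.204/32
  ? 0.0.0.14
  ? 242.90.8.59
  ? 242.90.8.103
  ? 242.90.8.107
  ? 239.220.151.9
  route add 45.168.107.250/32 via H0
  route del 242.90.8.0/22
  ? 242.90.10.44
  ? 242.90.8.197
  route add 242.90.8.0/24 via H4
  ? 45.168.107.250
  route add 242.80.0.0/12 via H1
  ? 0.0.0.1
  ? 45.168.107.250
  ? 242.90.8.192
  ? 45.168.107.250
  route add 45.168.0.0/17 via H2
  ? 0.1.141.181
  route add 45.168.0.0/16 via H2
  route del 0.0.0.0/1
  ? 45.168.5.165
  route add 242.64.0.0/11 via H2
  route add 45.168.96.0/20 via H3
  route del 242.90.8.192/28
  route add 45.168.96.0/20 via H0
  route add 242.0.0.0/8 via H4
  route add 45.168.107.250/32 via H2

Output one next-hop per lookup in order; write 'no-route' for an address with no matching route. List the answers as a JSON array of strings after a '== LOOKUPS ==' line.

Process each operation:
  add 242.0.0.0/7 -> H3 at depth 7
  - 242.0.0.0/7 clear@7
  add 242.90.8.0/22 -> H5 at depth 22
  ? 242.90.8.2  path d0:-→d1:-→d2:-→d3:-→d4:-→d5:-→d6:-→d7:-→d8:-→d9:-→d10:-→d11:-→d12:-→d13:-→d14:-→d15:-→d16:-→d17:-→d18:-→d19:-→d20:-→d21:-→d22:H5  best=H5
  add 242.90.0.0/20 -> H5 at depth 20
  add 45.168.0.0/16 -> H4 at depth 16
  add 45.168.107.250/32 -> H1 at depth 32
  - 45.168.107.250/32 clear@32
  add 242.90.8.204/32 -> H1 at depth 32
  add 242.90.8.192/28 -> H2 at depth 28
  add 0.0.0.0/1 -> H1 at depth 1
  - 242.90.8.204/32 clear@32
  ? 0.0.0.14  path d0:-→d1:H1→d2:-  best=H1
  ? 242.90.8.59  path d0:-→d1:-→d2:-→d3:-→d4:-→d5:-→d6:-→d7:-→d8:-→d9:-→d10:-→d11:-→d12:-→d13:-→d14:-→d15:-→d16:-→d17:-→d18:-→d19:-→d20:H5→d21:-→d22:H5→d23:-→d24:-  best=H5
  ? 242.90.8.103  path d0:-→d1:-→d2:-→d3:-→d4:-→d5:-→d6:-→d7:-→d8:-→d9:-→d10:-→d11:-→d12:-→d13:-→d14:-→d15:-→d16:-→d17:-→d18:-→d19:-→d20:H5→d21:-→d22:H5→d23:-→d24:-  best=H5
  ? 242.90.8.107  path d0:-→d1:-→d2:-→d3:-→d4:-→d5:-→d6:-→d7:-→d8:-→d9:-→d10:-→d11:-→d12:-→d13:-→d14:-→d15:-→d16:-→d17:-→d18:-→d19:-→d20:H5→d21:-→d22:H5→d23:-→d24:-  best=H5
  ? 239.220.151.9  path d0:-→d1:-→d2:-→d3:-  best=no-route
  add 45.168.107.250/32 -> H0 at depth 32
  - 242.90.8.0/22 clear@22
  ? 242.90.10.44  path d0:-→d1:-→d2:-→d3:-→d4:-→d5:-→d6:-→d7:-→d8:-→d9:-→d10:-→d11:-→d12:-→d13:-→d14:-→d15:-→d16:-→d17:-→d18:-→d19:-→d20:H5→d21:-→d22:-  best=H5
  ? 242.90.8.197  path d0:-→d1:-→d2:-→d3:-→d4:-→d5:-→d6:-→d7:-→d8:-→d9:-→d10:-→d11:-→d12:-→d13:-→d14:-→d15:-→d16:-→d17:-→d18:-→d19:-→d20:H5→d21:-→d22:-→d23:-→d24:-→d25:-→d26:-→d27:-→d28:H2  best=H2
  add 242.90.8.0/24 -> H4 at depth 24
  ? 45.168.107.250  path d0:-→d1:H1→d2:-→d3:-→d4:-→d5:-→d6:-→d7:-→d8:-→d9:-→d10:-→d11:-→d12:-→d13:-→d14:-→d15:-→d16:H4→d17:-→d18:-→d19:-→d20:-→d21:-→d22:-→d23:-→d24:-→d25:-→d26:-→d27:-→d28:-→d29:-→d30:-→d31:-→d32:H0  best=H0
  add 242.80.0.0/12 -> H1 at depth 12
  ? 0.0.0.1  path d0:-→d1:H1→d2:-  best=H1
  ? 45.168.107.250  path d0:-→d1:H1→d2:-→d3:-→d4:-→d5:-→d6:-→d7:-→d8:-→d9:-→d10:-→d11:-→d12:-→d13:-→d14:-→d15:-→d16:H4→d17:-→d18:-→d19:-→d20:-→d21:-→d22:-→d23:-→d24:-→d25:-→d26:-→d27:-→d28:-→d29:-→d30:-→d31:-→d32:H0  best=H0
  ? 242.90.8.192  path d0:-→d1:-→d2:-→d3:-→d4:-→d5:-→d6:-→d7:-→d8:-→d9:-→d10:-→d11:-→d12:H1→d13:-→d14:-→d15:-→d16:-→d17:-→d18:-→d19:-→d20:H5→d21:-→d22:-→d23:-→d24:H4→d25:-→d26:-→d27:-→d28:H2  best=H2
  ? 45.168.107.250  path d0:-→d1:H1→d2:-→d3:-→d4:-→d5:-→d6:-→d7:-→d8:-→d9:-→d10:-→d11:-→d12:-→d13:-→d14:-→d15:-→d16:H4→d17:-→d18:-→d19:-→d20:-→d21:-→d22:-→d23:-→d24:-→d25:-→d26:-→d27:-→d28:-→d29:-→d30:-→d31:-→d32:H0  best=H0
  add 45.168.0.0/17 -> H2 at depth 17
  ? 0.1.141.181  path d0:-→d1:H1→d2:-  best=H1
  add 45.168.0.0/16 -> H2 at depth 16
  - 0.0.0.0/1 clear@1
  ? 45.168.5.165  path d0:-→d1:-→d2:-→d3:-→d4:-→d5:-→d6:-→d7:-→d8:-→d9:-→d10:-→d11:-→d12:-→d13:-→d14:-→d15:-→d16:H2→d17:H2  best=H2
  add 242.64.0.0/11 -> H2 at depth 11
  add 45.168.96.0/20 -> H3 at depth 20
  - 242.90.8.192/28 clear@28
  add 45.168.96.0/20 -> H0 at depth 20
  add 242.0.0.0/8 -> H4 at depth 8
  add 45.168.107.250/32 -> H2 at depth 32

== LOOKUPS ==
["H5","H1","H5","H5","H5","no-route","H5","H2","H0","H1","H0","H2","H0","H1","H2"]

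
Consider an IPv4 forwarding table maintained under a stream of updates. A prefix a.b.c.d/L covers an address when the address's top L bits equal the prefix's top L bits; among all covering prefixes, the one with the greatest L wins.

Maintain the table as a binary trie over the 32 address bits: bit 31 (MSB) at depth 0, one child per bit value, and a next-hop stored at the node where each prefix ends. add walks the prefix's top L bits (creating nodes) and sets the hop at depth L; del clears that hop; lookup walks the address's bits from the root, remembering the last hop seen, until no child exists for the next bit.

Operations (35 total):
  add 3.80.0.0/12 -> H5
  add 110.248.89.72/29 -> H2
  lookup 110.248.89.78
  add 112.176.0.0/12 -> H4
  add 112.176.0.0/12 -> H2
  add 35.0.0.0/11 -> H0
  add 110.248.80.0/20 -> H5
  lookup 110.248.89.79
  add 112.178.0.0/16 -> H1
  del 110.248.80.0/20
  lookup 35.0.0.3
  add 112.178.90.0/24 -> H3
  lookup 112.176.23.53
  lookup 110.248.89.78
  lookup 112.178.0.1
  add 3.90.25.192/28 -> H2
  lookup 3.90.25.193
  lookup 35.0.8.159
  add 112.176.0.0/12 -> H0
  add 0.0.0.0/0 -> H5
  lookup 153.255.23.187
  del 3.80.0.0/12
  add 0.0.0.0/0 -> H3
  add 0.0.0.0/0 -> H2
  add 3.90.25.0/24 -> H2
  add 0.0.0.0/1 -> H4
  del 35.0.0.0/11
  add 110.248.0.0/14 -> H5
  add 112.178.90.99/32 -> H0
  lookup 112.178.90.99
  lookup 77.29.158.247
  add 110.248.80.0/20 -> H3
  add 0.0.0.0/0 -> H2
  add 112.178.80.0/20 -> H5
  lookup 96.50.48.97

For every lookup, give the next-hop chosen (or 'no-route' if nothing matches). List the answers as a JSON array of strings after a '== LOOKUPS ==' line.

Trace:
  add 3.80.0.0/12 -> H5 at depth 12
  add 110.248.89.72/29 -> H2 at depth 29
  ? 110.248.89.78  path d0:-→d1:-→d2:-→d3:-→d4:-→d5:-→d6:-→d7:-→d8:-→d9:-→d10:-→d11:-→d12:-→d13:-→d14:-→d15:-→d16:-→d17:-→d18:-→d19:-→d20:-→d21:-→d22:-→d23:-→d24:-→d25:-→d26:-→d27:-→d28:-→d29:H2  best=H2
  add 112.176.0.0/12 -> H4 at depth 12
  add 112.176.0.0/12 -> H2 at depth 12
  add 35.0.0.0/11 -> H0 at depth 11
  add 110.248.80.0/20 -> H5 at depth 20
  ? 110.248.89.79  path d0:-→d1:-→d2:-→d3:-→d4:-→d5:-→d6:-→d7:-→d8:-→d9:-→d10:-→d11:-→d12:-→d13:-→d14:-→d15:-→d16:-→d17:-→d18:-→d19:-→d20:H5→d21:-→d22:-→d23:-→d24:-→d25:-→d26:-→d27:-→d28:-→d29:H2  best=H2
  add 112.178.0.0/16 -> H1 at depth 16
  - 110.248.80.0/20 clear@20
  ? 35.0.0.3  path d0:-→d1:-→d2:-→d3:-→d4:-→d5:-→d6:-→d7:-→d8:-→d9:-→d10:-→d11:H0  best=H0
  add 112.178.90.0/24 -> H3 at depth 24
  ? 112.176.23.53  path d0:-→d1:-→d2:-→d3:-→d4:-→d5:-→d6:-→d7:-→d8:-→d9:-→d10:-→d11:-→d12:H2→d13:-→d14:-  best=H2
  ? 110.248.89.78  path d0:-→d1:-→d2:-→d3:-→d4:-→d5:-→d6:-→d7:-→d8:-→d9:-→d10:-→d11:-→d12:-→d13:-→d14:-→d15:-→d16:-→d17:-→d18:-→d19:-→d20:-→d21:-→d22:-→d23:-→d24:-→d25:-→d26:-→d27:-→d28:-→d29:H2  best=H2
  ? 112.178.0.1  path d0:-→d1:-→d2:-→d3:-→d4:-→d5:-→d6:-→d7:-→d8:-→d9:-→d10:-→d11:-→d12:H2→d13:-→d14:-→d15:-→d16:H1→d17:-  best=H1
  add 3.90.25.192/28 -> H2 at depth 28
  ? 3.90.25.193  path d0:-→d1:-→d2:-→d3:-→d4:-→d5:-→d6:-→d7:-→d8:-→d9:-→d10:-→d11:-→d12:H5→d13:-→d14:-→d15:-→d16:-→d17:-→d18:-→d19:-→d20:-→d21:-→d22:-→d23:-→d24:-→d25:-→d26:-→d27:-→d28:H2  best=H2
  ? 35.0.8.159  path d0:-→d1:-→d2:-→d3:-→d4:-→d5:-→d6:-→d7:-→d8:-→d9:-→d10:-→d11:H0  best=H0
  add 112.176.0.0/12 -> H0 at depth 12
  add 0.0.0.0/0 -> H5 at depth 0
  ? 153.255.23.187  path d0:H5  best=H5
  - 3.80.0.0/12 clear@12
  add 0.0.0.0/0 -> H3 at depth 0
  add 0.0.0.0/0 -> H2 at depth 0
  add 3.90.25.0/24 -> H2 at depth 24
  add 0.0.0.0/1 -> H4 at depth 1
  - 35.0.0.0/11 clear@11
  add 110.248.0.0/14 -> H5 at depth 14
  add 112.178.90.99/32 -> H0 at depth 32
  ? 112.178.90.99  path d0:H2→d1:H4→d2:-→d3:-→d4:-→d5:-→d6:-→d7:-→d8:-→d9:-→d10:-→d11:-→d12:H0→d13:-→d14:-→d15:-→d16:H1→d17:-→d18:-→d19:-→d20:-→d21:-→d22:-→d23:-→d24:H3→d25:-→d26:-→d27:-→d28:-→d29:-→d30:-→d31:-→d32:H0  best=H0
  ? 77.29.158.247  path d0:H2→d1:H4→d2:-  best=H4
  add 110.248.80.0/20 -> H3 at depth 20
  add 0.0.0.0/0 -> H2 at depth 0
  add 112.178.80.0/20 -> H5 at depth 20
  ? 96.50.48.97  path d0:H2→d1:H4→d2:-→d3:-→d4:-  best=H4

== LOOKUPS ==
["H2","H2","H0","H2","H2","H1","H2","H0","H5","H0","H4","H4"]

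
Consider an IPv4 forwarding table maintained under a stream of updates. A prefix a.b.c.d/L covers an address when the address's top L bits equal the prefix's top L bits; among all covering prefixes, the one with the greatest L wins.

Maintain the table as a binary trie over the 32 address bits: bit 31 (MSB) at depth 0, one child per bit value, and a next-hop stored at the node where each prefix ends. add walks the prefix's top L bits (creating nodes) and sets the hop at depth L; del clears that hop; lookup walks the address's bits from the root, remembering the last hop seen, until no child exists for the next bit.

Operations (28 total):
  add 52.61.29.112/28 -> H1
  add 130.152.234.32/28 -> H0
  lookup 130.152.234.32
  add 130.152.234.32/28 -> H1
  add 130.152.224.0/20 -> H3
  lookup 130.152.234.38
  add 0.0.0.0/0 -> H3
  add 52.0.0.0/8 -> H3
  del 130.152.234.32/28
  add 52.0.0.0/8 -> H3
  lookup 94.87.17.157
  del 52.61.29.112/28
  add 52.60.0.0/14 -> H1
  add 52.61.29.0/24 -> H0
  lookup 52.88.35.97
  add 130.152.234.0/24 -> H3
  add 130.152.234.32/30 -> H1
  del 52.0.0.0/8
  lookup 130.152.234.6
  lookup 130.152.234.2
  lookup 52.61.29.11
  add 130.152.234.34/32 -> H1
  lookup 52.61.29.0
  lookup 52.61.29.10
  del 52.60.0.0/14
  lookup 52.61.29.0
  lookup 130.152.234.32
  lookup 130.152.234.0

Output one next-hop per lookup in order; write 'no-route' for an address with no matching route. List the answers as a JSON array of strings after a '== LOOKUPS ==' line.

Apply in order:
  + 52.61.29.112/28 (H1) depth=28
  + 130.152.234.32/28 (H0) depth=28
  ? 130.152.234.32  path d0:-→d1:-→d2:-→d3:-→d4:-→d5:-→d6:-→d7:-→d8:-→d9:-→d10:-→d11:-→d12:-→d13:-→d14:-→d15:-→d16:-→d17:-→d18:-→d19:-→d20:-→d21:-→d22:-→d23:-→d24:-→d25:-→d26:-→d27:-→d28:H0  best=H0
  + 130.152.234.32/28 (H1) depth=28
  + 130.152.224.0/20 (H3) depth=20
  ? 130.152.234.38  path d0:-→d1:-→d2:-→d3:-→d4:-→d5:-→d6:-→d7:-→d8:-→d9:-→d10:-→d11:-→d12:-→d13:-→d14:-→d15:-→d16:-→d17:-→d18:-→d19:-→d20:H3→d21:-→d22:-→d23:-→d24:-→d25:-→d26:-→d27:-→d28:H1  best=H1
  + 0.0.0.0/0 (H3) depth=0
  + 52.0.0.0/8 (H3) depth=8
  del 130.152.234.32/28 (clear depth 28)
  + 52.0.0.0/8 (H3) depth=8
  ? 94.87.17.157  path d0:H3→d1:-  best=H3
  del 52.61.29.112/28 (clear depth 28)
  + 52.60.0.0/14 (H1) depth=14
  + 52.61.29.0/24 (H0) depth=24
  ? 52.88.35.97  path d0:H3→d1:-→d2:-→d3:-→d4:-→d5:-→d6:-→d7:-→d8:H3→d9:-  best=H3
  + 130.152.234.0/24 (H3) depth=24
  + 130.152.234.32/30 (H1) depth=30
  del 52.0.0.0/8 (clear depth 8)
  ? 130.152.234.6  path d0:H3→d1:-→d2:-→d3:-→d4:-→d5:-→d6:-→d7:-→d8:-→d9:-→d10:-→d11:-→d12:-→d13:-→d14:-→d15:-→d16:-→d17:-→d18:-→d19:-→d20:H3→d21:-→d22:-→d23:-→d24:H3→d25:-→d26:-  best=H3
  ? 130.152.234.2  path d0:H3→d1:-→d2:-→d3:-→d4:-→d5:-→d6:-→d7:-→d8:-→d9:-→d10:-→d11:-→d12:-→d13:-→d14:-→d15:-→d16:-→d17:-→d18:-→d19:-→d20:H3→d21:-→d22:-→d23:-→d24:H3→d25:-→d26:-  best=H3
  ? 52.61.29.11  path d0:H3→d1:-→d2:-→d3:-→d4:-→d5:-→d6:-→d7:-→d8:-→d9:-→d10:-→d11:-→d12:-→d13:-→d14:H1→d15:-→d16:-→d17:-→d18:-→d19:-→d20:-→d21:-→d22:-→d23:-→d24:H0→d25:-  best=H0
  + 130.152.234.34/32 (H1) depth=32
  ? 52.61.29.0  path d0:H3→d1:-→d2:-→d3:-→d4:-→d5:-→d6:-→d7:-→d8:-→d9:-→d10:-→d11:-→d12:-→d13:-→d14:H1→d15:-→d16:-→d17:-→d18:-→d19:-→d20:-→d21:-→d22:-→d23:-→d24:H0→d25:-  best=H0
  ? 52.61.29.10  path d0:H3→d1:-→d2:-→d3:-→d4:-→d5:-→d6:-→d7:-→d8:-→d9:-→d10:-→d11:-→d12:-→d13:-→d14:H1→d15:-→d16:-→d17:-→d18:-→d19:-→d20:-→d21:-→d22:-→d23:-→d24:H0→d25:-  best=H0
  del 52.60.0.0/14 (clear depth 14)
  ? 52.61.29.0  path d0:H3→d1:-→d2:-→d3:-→d4:-→d5:-→d6:-→d7:-→d8:-→d9:-→d10:-→d11:-→d12:-→d13:-→d14:-→d15:-→d16:-→d17:-→d18:-→d19:-→d20:-→d21:-→d22:-→d23:-→d24:H0→d25:-  best=H0
  ? 130.152.234.32  path d0:H3→d1:-→d2:-→d3:-→d4:-→d5:-→d6:-→d7:-→d8:-→d9:-→d10:-→d11:-→d12:-→d13:-→d14:-→d15:-→d16:-→d17:-→d18:-→d19:-→d20:H3→d21:-→d22:-→d23:-→d24:H3→d25:-→d26:-→d27:-→d28:-→d29:-→d30:H1  best=H1
  ? 130.152.234.0  path d0:H3→d1:-→d2:-→d3:-→d4:-→d5:-→d6:-→d7:-→d8:-→d9:-→d10:-→d11:-→d12:-→d13:-→d14:-→d15:-→d16:-→d17:-→d18:-→d19:-→d20:H3→d21:-→d22:-→d23:-→d24:H3→d25:-→d26:-  best=H3

== LOOKUPS ==
["H0","H1","H3","H3","H3","H3","H0","H0","H0","H0","H1","H3"]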